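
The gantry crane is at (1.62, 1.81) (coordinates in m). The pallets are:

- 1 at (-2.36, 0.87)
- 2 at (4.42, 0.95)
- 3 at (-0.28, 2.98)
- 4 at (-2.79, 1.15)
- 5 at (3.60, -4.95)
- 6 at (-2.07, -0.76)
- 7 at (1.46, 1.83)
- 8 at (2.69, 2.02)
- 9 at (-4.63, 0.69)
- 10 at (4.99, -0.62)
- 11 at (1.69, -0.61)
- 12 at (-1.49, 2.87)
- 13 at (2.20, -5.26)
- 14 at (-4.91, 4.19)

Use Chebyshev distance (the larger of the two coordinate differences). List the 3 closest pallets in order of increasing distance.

Distances from (1.62, 1.81):
1: 3.98 m
2: 2.80 m
3: 1.90 m
4: 4.41 m
5: 6.76 m
6: 3.69 m
7: 0.16 m
8: 1.07 m
9: 6.25 m
10: 3.37 m
11: 2.42 m
12: 3.11 m
13: 7.07 m
14: 6.53 m
Sorted: 7 (0.16 m) < 8 (1.07 m) < 3 (1.90 m) < 11 (2.42 m) < 2 (2.80 m) < …

7, 8, 3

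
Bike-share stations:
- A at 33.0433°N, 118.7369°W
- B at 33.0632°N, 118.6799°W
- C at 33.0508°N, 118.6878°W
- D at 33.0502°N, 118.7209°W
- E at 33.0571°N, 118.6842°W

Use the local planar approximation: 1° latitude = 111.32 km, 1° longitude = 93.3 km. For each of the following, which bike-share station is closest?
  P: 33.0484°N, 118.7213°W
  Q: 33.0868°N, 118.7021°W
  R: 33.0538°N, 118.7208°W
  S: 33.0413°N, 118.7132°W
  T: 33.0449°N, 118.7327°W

P at 33.0484°N, 118.7213°W:
  A: 1.5623 km
  B: 4.1993 km
  C: 3.1369 km
  D: 0.2038 km
  E: 3.5944 km
  → nearest: D (0.2038 km)
Q at 33.0868°N, 118.7021°W:
  A: 5.8302 km
  B: 3.3455 km
  C: 4.2238 km
  D: 4.4358 km
  E: 3.7041 km
  → nearest: B (3.3455 km)
R at 33.0538°N, 118.7208°W:
  A: 1.9033 km
  B: 3.9568 km
  C: 3.0970 km
  D: 0.4009 km
  E: 3.4345 km
  → nearest: D (0.4009 km)
S at 33.0413°N, 118.7132°W:
  A: 2.2224 km
  B: 3.9492 km
  C: 2.5951 km
  D: 1.2238 km
  E: 3.2271 km
  → nearest: D (1.2238 km)
T at 33.0449°N, 118.7327°W:
  A: 0.4304 km
  B: 5.3308 km
  C: 4.2403 km
  D: 1.2491 km
  E: 4.7245 km
  → nearest: A (0.4304 km)

P→D; Q→B; R→D; S→D; T→A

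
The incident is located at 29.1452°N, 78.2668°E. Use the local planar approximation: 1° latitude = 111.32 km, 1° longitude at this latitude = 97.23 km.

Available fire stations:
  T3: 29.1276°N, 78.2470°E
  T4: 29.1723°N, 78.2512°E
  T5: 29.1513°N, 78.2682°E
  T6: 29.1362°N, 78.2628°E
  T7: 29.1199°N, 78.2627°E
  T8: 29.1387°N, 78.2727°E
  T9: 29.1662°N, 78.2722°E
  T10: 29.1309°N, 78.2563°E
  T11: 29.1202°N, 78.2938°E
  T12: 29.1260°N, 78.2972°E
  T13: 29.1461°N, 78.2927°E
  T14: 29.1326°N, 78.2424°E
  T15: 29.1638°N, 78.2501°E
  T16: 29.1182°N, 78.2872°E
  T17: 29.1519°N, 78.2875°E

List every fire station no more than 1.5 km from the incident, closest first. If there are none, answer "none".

T5, T8, T6

Distances from 29.1452°N, 78.2668°E:
T3: √((-0.0176·111.32)² + (-0.0198·97.23)²) = √(3.838590 + 3.706218) = 2.7468 km
T4: √((0.0271·111.32)² + (-0.0156·97.23)²) = √(9.100913 + 2.300646) = 3.3766 km
T5: √((0.0061·111.32)² + (0.0014·97.23)²) = √(0.461112 + 0.018529) = 0.6926 km
T6: √((-0.0090·111.32)² + (-0.0040·97.23)²) = √(1.003764 + 0.151259) = 1.0747 km
T7: √((-0.0253·111.32)² + (-0.0041·97.23)²) = √(7.932086 + 0.158916) = 2.8445 km
T8: √((-0.0065·111.32)² + (0.0059·97.23)²) = √(0.523568 + 0.329082) = 0.9234 km
T9: √((0.0210·111.32)² + (0.0054·97.23)²) = √(5.464935 + 0.275669) = 2.3960 km
T10: √((-0.0143·111.32)² + (-0.0105·97.23)²) = √(2.534069 + 1.042267) = 1.8911 km
T11: √((-0.0250·111.32)² + (0.0270·97.23)²) = √(7.745089 + 6.891728) = 3.8258 km
T12: √((-0.0192·111.32)² + (0.0304·97.23)²) = √(4.568239 + 8.736706) = 3.6476 km
T13: √((0.0009·111.32)² + (0.0259·97.23)²) = √(0.010038 + 6.341618) = 2.5202 km
T14: √((-0.0126·111.32)² + (-0.0244·97.23)²) = √(1.967377 + 5.628339) = 2.7560 km
T15: √((0.0186·111.32)² + (-0.0167·97.23)²) = √(4.287186 + 2.636535) = 2.6313 km
T16: √((-0.0270·111.32)² + (0.0204·97.23)²) = √(9.033872 + 3.934241) = 3.6011 km
T17: √((0.0067·111.32)² + (0.0207·97.23)²) = √(0.556283 + 4.050804) = 2.1464 km
Threshold 1.5 km: T5 (0.6926 km), T8 (0.9234 km), T6 (1.0747 km) are within range.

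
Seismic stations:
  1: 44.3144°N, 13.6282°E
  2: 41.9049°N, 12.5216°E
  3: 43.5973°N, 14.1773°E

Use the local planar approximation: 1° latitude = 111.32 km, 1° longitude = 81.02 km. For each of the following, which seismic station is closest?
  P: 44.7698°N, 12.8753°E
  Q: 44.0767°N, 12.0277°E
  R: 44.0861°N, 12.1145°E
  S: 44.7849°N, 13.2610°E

P→1; Q→1; R→1; S→1

P at 44.7698°N, 12.8753°E:
  1: √((-0.4554·111.32)² + (0.7529·81.02)²) = √(2569.996003 + 3720.994876) = 79.3158 km
  2: √((-2.8649·111.32)² + (-0.3537·81.02)²) = √(101710.392478 + 821.210696) = 320.2056 km
  3: √((-1.1725·111.32)² + (1.3020·81.02)²) = √(17036.175215 + 11127.726583) = 167.8210 km
  → nearest: 1 (79.3158 km)
Q at 44.0767°N, 12.0277°E:
  1: √((0.2377·111.32)² + (1.6005·81.02)²) = √(700.172031 + 16814.959850) = 132.3447 km
  2: √((-2.1718·111.32)² + (0.4939·81.02)²) = √(58450.206914 + 1601.262489) = 245.0540 km
  3: √((-0.4794·111.32)² + (2.1496·81.02)²) = √(2848.016196 + 30331.911806) = 182.1536 km
  → nearest: 1 (132.3447 km)
R at 44.0861°N, 12.1145°E:
  1: √((0.2283·111.32)² + (1.5137·81.02)²) = √(645.889491 + 15040.563223) = 125.2456 km
  2: √((-2.1812·111.32)² + (0.4071·81.02)²) = √(58957.271075 + 1087.894253) = 245.0412 km
  3: √((-0.4888·111.32)² + (2.0628·81.02)²) = √(2960.798075 + 27931.787102) = 175.7629 km
  → nearest: 1 (125.2456 km)
S at 44.7849°N, 13.2610°E:
  1: √((-0.4705·111.32)² + (0.3672·81.02)²) = √(2743.251661 + 885.094868) = 60.2358 km
  2: √((-2.8800·111.32)² + (-0.7394·81.02)²) = √(102785.385923 + 3588.751361) = 326.1505 km
  3: √((-1.1876·111.32)² + (0.9163·81.02)²) = √(17477.800314 + 5511.373590) = 151.6218 km
  → nearest: 1 (60.2358 km)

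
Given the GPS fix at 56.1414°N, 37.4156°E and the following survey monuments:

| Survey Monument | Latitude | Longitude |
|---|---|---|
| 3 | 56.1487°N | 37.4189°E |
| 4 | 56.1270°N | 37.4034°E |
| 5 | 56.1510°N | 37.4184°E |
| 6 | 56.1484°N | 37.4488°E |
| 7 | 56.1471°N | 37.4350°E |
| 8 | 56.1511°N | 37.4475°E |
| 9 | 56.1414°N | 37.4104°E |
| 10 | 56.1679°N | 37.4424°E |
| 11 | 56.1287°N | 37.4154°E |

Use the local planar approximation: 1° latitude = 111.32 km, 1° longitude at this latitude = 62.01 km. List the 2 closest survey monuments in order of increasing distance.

Distances from 56.1414°N, 37.4156°E:
3: 0.8380 km
4: 1.7726 km
5: 1.0827 km
6: 2.2013 km
7: 1.3601 km
8: 2.2536 km
9: 0.3225 km
10: 3.3859 km
11: 1.4138 km
Sorted: 9 (0.3225 km) < 3 (0.8380 km) < 5 (1.0827 km) < 7 (1.3601 km) < …

9, 3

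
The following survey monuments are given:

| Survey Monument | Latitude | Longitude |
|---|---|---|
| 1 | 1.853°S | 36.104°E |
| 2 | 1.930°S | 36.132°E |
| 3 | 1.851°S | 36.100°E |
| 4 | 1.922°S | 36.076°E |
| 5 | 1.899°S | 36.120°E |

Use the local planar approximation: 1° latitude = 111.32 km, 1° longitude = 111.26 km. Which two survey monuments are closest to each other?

1 and 3

Pairwise distances:
1–2: 9.120 km
1–3: 0.498 km
1–4: 8.289 km
1–5: 5.421 km
2–3: 9.488 km
2–4: 6.294 km
2–5: 3.700 km
3–4: 8.343 km
3–5: 5.788 km
4–5: 5.525 km
Closest pair: 1–3 at 0.498 km.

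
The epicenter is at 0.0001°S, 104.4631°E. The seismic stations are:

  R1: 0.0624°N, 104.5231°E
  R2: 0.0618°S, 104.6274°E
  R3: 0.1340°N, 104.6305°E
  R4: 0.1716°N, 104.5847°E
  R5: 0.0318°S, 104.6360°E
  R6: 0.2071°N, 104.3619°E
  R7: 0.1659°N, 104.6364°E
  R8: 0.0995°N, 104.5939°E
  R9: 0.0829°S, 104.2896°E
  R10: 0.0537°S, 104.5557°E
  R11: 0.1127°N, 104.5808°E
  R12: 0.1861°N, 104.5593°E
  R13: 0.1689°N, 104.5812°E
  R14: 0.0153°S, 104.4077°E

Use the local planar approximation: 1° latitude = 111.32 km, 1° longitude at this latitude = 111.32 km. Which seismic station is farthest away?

Distances from 0.0001°S, 104.4631°E:
R1: 9.6446 km
R2: 19.5370 km
R3: 23.8769 km
R4: 23.4215 km
R5: 19.5680 km
R6: 25.6696 km
R7: 26.7142 km
R8: 18.3015 km
R9: 21.4007 km
R10: 11.9106 km
R11: 18.1479 km
R12: 23.3307 km
R13: 22.9515 km
R14: 6.3950 km
Maximum: R7 at 26.7142 km.

R7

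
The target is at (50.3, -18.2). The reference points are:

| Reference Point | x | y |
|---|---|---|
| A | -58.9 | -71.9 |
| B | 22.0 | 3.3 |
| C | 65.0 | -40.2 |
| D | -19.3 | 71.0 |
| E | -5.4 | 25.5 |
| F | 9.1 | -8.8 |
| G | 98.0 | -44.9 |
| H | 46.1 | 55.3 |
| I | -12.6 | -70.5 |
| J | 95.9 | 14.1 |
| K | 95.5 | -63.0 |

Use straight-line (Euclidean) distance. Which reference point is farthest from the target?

A

Distances from (50.3, -18.2):
A: √((-109.2)² + (-53.7)²) = √(11924.640 + 2883.690) = 121.7
B: √((-28.3)² + (21.5)²) = √(800.890 + 462.250) = 35.5
C: √((14.7)² + (-22.0)²) = √(216.090 + 484.000) = 26.5
D: √((-69.6)² + (89.2)²) = √(4844.160 + 7956.640) = 113.1
E: √((-55.7)² + (43.7)²) = √(3102.490 + 1909.690) = 70.8
F: √((-41.2)² + (9.4)²) = √(1697.440 + 88.360) = 42.3
G: √((47.7)² + (-26.7)²) = √(2275.290 + 712.890) = 54.7
H: √((-4.2)² + (73.5)²) = √(17.640 + 5402.250) = 73.6
I: √((-62.9)² + (-52.3)²) = √(3956.410 + 2735.290) = 81.8
J: √((45.6)² + (32.3)²) = √(2079.360 + 1043.290) = 55.9
K: √((45.2)² + (-44.8)²) = √(2043.040 + 2007.040) = 63.6
Maximum: A at 121.7.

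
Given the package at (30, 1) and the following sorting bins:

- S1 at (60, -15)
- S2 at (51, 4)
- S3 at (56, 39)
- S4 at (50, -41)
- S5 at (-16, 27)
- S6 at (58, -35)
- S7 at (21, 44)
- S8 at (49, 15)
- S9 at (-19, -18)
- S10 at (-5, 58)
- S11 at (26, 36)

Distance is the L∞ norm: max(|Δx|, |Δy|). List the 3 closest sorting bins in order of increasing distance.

Distances from (30, 1):
S1: 30
S2: 21
S3: 38
S4: 42
S5: 46
S6: 36
S7: 43
S8: 19
S9: 49
S10: 57
S11: 35
Sorted: S8 (19) < S2 (21) < S1 (30) < S11 (35) < S6 (36) < …

S8, S2, S1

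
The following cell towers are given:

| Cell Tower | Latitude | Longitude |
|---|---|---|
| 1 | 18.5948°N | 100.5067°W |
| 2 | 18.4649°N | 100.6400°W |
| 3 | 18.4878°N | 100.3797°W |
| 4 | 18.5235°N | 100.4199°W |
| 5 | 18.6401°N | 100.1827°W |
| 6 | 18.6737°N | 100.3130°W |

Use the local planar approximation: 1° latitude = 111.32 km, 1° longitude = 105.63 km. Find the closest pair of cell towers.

3 and 4

Pairwise distances:
3–4: 5.8159 km
1–4: 12.1269 km
5–6: 14.2628 km
1–3: 17.9399 km
4–6: 20.1761 km
1–2: 20.1833 km
3–6: 21.8609 km
1–6: 22.2661 km
2–4: 24.1470 km
3–5: 26.8414 km
2–3: 27.6134 km
4–5: 28.2180 km
1–5: 34.5936 km
2–6: 41.6335 km
2–5: 52.0933 km
Closest pair: 3–4 at 5.8159 km.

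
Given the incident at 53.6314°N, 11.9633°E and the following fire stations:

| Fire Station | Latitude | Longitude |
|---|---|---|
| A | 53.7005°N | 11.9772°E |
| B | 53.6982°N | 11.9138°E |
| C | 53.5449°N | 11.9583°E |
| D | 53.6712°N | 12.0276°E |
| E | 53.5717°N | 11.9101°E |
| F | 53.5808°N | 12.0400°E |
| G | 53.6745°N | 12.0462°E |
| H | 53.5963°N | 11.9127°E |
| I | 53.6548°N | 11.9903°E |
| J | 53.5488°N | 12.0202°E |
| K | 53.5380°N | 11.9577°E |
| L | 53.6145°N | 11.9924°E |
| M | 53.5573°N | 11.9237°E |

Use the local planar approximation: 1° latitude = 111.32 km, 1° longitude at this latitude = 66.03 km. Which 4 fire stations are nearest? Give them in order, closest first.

Distances from 53.6314°N, 11.9633°E:
A: √((0.0691·111.32)² + (0.0139·66.03)²) = √(59.170125 + 0.842388) = 7.7468 km
B: √((0.0668·111.32)² + (-0.0495·66.03)²) = √(55.296714 + 10.682994) = 8.1228 km
C: √((-0.0865·111.32)² + (-0.0050·66.03)²) = √(92.721107 + 0.108999) = 9.6348 km
D: √((0.0398·111.32)² + (0.0643·66.03)²) = √(19.629649 + 18.026215) = 6.1364 km
E: √((-0.0597·111.32)² + (-0.0532·66.03)²) = √(44.166711 + 12.339736) = 7.5171 km
F: √((-0.0506·111.32)² + (0.0767·66.03)²) = √(31.728346 + 25.649170) = 7.5748 km
G: √((0.0431·111.32)² + (0.0829·66.03)²) = √(23.019768 + 29.963439) = 7.2790 km
H: √((-0.0351·111.32)² + (-0.0506·66.03)²) = √(15.267243 + 11.163069) = 5.1410 km
I: √((0.0234·111.32)² + (0.0270·66.03)²) = √(6.785441 + 3.178411) = 3.1566 km
J: √((-0.0826·111.32)² + (0.0569·66.03)²) = √(84.548613 + 14.115853) = 9.9330 km
K: √((-0.0934·111.32)² + (-0.0056·66.03)²) = √(108.103598 + 0.136728) = 10.4039 km
L: √((-0.0169·111.32)² + (0.0291·66.03)²) = √(3.539320 + 3.692058) = 2.6891 km
M: √((-0.0741·111.32)² + (-0.0396·66.03)²) = √(68.042899 + 6.837116) = 8.6533 km
Sorted: L (2.6891 km) < I (3.1566 km) < H (5.1410 km) < D (6.1364 km) < G (7.2790 km) < E (7.5171 km) < …

L, I, H, D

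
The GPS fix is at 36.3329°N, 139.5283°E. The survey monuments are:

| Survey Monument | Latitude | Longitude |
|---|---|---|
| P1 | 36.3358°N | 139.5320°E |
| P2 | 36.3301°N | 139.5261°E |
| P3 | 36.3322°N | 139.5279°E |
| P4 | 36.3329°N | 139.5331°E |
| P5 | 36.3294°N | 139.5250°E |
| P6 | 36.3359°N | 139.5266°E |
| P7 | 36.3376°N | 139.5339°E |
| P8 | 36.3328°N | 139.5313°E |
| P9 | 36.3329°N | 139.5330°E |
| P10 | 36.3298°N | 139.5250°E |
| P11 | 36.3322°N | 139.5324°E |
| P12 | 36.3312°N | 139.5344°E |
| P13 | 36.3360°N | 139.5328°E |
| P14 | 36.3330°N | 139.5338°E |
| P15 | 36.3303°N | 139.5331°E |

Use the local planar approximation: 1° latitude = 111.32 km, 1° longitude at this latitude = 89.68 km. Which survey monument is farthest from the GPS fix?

Distances from 36.3329°N, 139.5283°E:
P1: 0.4629 km
P2: 0.3689 km
P3: 0.0858 km
P4: 0.4305 km
P5: 0.4893 km
P6: 0.3671 km
P7: 0.7252 km
P8: 0.2693 km
P9: 0.4215 km
P10: 0.4546 km
P11: 0.3759 km
P12: 0.5789 km
P13: 0.5310 km
P14: 0.4934 km
P15: 0.5187 km
Maximum: P7 at 0.7252 km.

P7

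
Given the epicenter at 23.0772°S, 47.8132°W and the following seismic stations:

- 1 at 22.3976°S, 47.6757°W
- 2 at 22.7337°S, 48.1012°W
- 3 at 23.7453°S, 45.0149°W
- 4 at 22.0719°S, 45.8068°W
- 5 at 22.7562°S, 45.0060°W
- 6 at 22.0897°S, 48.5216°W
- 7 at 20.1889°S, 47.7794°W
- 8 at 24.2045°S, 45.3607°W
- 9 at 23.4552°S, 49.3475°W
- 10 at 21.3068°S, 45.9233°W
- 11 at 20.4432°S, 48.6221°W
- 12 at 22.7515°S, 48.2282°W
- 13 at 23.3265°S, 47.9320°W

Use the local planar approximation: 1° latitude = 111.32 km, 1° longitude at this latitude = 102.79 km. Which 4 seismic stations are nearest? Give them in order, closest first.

13, 2, 12, 1

Distances from 23.0772°S, 47.8132°W:
1: √((0.6796·111.32)² + (0.1375·102.79)²) = √(5723.387303 + 199.759356) = 76.9620 km
2: √((0.3435·111.32)² + (-0.2880·102.79)²) = √(1462.176764 + 876.368396) = 48.3585 km
3: √((-0.6681·111.32)² + (2.7983·102.79)²) = √(5531.327064 + 82735.191614) = 297.0968 km
4: √((1.0053·111.32)² + (2.0064·102.79)²) = √(12523.847205 + 42534.053247) = 234.6442 km
5: √((0.3210·111.32)² + (2.8072·102.79)²) = √(1276.898745 + 83262.307489) = 290.7563 km
6: √((0.9875·111.32)² + (-0.7084·102.79)²) = √(12084.275112 + 5302.233352) = 131.8579 km
7: √((2.8883·111.32)² + (0.0338·102.79)²) = √(103378.683161 + 12.070774) = 321.5443 km
8: √((-1.1273·111.32)² + (2.4525·102.79)²) = √(15748.000116 + 63550.615952) = 281.6001 km
9: √((-0.3780·111.32)² + (-1.5343·102.79)²) = √(1770.638875 + 24872.663948) = 163.2278 km
10: √((1.7704·111.32)² + (1.8899·102.79)²) = √(38840.892181 + 37738.043623) = 276.7290 km
11: √((2.6340·111.32)² + (-0.8089·102.79)²) = √(85976.138717 + 6913.395505) = 304.7778 km
12: √((0.3257·111.32)² + (-0.4150·102.79)²) = √(1314.564538 + 1819.692167) = 55.9844 km
13: √((-0.2493·111.32)² + (-0.1188·102.79)²) = √(770.177722 + 149.119560) = 30.3199 km
Sorted: 13 (30.3199 km) < 2 (48.3585 km) < 12 (55.9844 km) < 1 (76.9620 km) < 6 (131.8579 km) < 9 (163.2278 km) < …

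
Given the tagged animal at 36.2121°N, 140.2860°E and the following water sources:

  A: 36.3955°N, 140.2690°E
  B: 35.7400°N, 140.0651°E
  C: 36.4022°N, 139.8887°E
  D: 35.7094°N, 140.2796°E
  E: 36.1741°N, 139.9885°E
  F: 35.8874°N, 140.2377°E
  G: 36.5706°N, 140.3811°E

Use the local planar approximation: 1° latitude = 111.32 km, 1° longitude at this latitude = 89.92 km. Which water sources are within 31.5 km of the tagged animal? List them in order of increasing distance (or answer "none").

Distances from 36.2121°N, 140.2860°E:
A: 20.4732 km
B: 56.1827 km
C: 41.5225 km
D: 55.9635 km
E: 27.0836 km
F: 36.4056 km
G: 40.8141 km
Threshold 31.5 km: A (20.4732 km), E (27.0836 km) are within range.

A, E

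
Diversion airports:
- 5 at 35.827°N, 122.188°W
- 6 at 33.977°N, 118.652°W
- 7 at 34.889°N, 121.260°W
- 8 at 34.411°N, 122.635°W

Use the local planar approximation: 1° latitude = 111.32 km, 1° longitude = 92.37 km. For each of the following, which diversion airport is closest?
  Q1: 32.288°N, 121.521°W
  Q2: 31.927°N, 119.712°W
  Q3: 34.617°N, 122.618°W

Q1→8; Q2→6; Q3→8

Q1 at 32.288°N, 121.521°W:
  5: √((3.539·111.32)² + (-0.667·92.37)²) = √(155205.64772 + 3795.88944) = 398.750 km
  6: √((1.689·111.32)² + (2.869·92.37)²) = √(35351.32486 + 70230.05099) = 324.933 km
  7: √((2.601·111.32)² + (0.261·92.37)²) = √(83835.33416 + 581.22315) = 290.545 km
  8: √((2.123·111.32)² + (-1.114·92.37)²) = √(55852.98438 + 10588.44704) = 257.762 km
  → nearest: 8 (257.762 km)
Q2 at 31.927°N, 119.712°W:
  5: √((3.900·111.32)² + (-2.476·92.37)²) = √(188484.48590 + 52307.40415) = 490.706 km
  6: √((2.050·111.32)² + (1.060·92.37)²) = √(52077.97844 + 9586.79891) = 248.324 km
  7: √((2.962·111.32)² + (-1.548·92.37)²) = √(108721.76739 + 20445.78549) = 359.399 km
  8: √((2.484·111.32)² + (-2.923·92.37)²) = √(76462.69100 + 72898.65541) = 386.473 km
  → nearest: 6 (248.324 km)
Q3 at 34.617°N, 122.618°W:
  5: √((1.210·111.32)² + (0.430·92.37)²) = √(18143.33569 + 1577.60690) = 140.431 km
  6: √((-0.640·111.32)² + (3.966·92.37)²) = √(5075.82153 + 134204.57065) = 373.203 km
  7: √((0.272·111.32)² + (1.358·92.37)²) = √(916.82026 + 15734.80725) = 129.041 km
  8: √((-0.206·111.32)² + (-0.017·92.37)²) = √(525.87295 + 2.46581) = 22.986 km
  → nearest: 8 (22.986 km)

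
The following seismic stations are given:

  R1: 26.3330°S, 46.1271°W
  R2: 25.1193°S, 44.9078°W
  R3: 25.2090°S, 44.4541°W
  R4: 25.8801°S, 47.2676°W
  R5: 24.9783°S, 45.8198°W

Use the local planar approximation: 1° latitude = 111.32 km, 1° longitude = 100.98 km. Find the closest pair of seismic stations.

Pairwise distances:
R1–R2: 182.7955 km
R1–R3: 210.2296 km
R1–R4: 125.7197 km
R1–R5: 153.9647 km
R2–R3: 46.8902 km
R2–R4: 252.8955 km
R2–R5: 93.4218 km
R3–R4: 293.7653 km
R3–R5: 140.2792 km
R4–R5: 177.3469 km
Closest pair: R2–R3 at 46.8902 km.

R2 and R3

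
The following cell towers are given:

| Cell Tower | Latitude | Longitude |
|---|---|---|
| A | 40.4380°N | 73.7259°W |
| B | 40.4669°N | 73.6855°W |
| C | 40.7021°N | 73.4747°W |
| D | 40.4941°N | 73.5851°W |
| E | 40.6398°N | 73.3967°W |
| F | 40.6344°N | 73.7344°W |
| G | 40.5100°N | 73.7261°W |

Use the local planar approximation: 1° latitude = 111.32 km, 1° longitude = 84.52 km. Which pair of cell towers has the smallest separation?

Pairwise distances:
A–B: √((0.0289·111.32)² + (0.0404·84.52)²) = √(10.350041 + 11.659548) = 4.6914 km
A–C: √((0.2641·111.32)² + (0.2512·84.52)²) = √(864.337186 + 450.773365) = 36.2645 km
A–D: √((0.0561·111.32)² + (0.1408·84.52)²) = √(39.000674 + 141.619901) = 13.4395 km
A–E: √((0.2018·111.32)² + (0.3292·84.52)²) = √(504.648189 + 774.174086) = 35.7606 km
A–F: √((0.1964·111.32)² + (-0.0085·84.52)²) = √(478.001613 + 0.516127) = 21.8750 km
A–G: √((0.0720·111.32)² + (-0.0002·84.52)²) = √(64.240866 + 0.000286) = 8.0151 km
B–C: √((0.2352·111.32)² + (0.2108·84.52)²) = √(685.521421 + 317.438932) = 31.6695 km
B–D: √((0.0272·111.32)² + (0.1004·84.52)²) = √(9.168203 + 72.008937) = 9.0098 km
B–E: √((0.1729·111.32)² + (0.2888·84.52)²) = √(370.455786 + 595.817637) = 31.0849 km
B–F: √((0.1675·111.32)² + (-0.0489·84.52)²) = √(347.677045 + 17.081920) = 19.0987 km
B–G: √((0.0431·111.32)² + (-0.0406·84.52)²) = √(23.019768 + 11.775275) = 5.8987 km
C–D: √((-0.2080·111.32)² + (-0.1104·84.52)²) = √(536.133649 + 87.067710) = 24.9640 km
C–E: √((-0.0623·111.32)² + (0.0780·84.52)²) = √(48.097498 + 43.461847) = 9.5687 km
C–F: √((-0.0677·111.32)² + (-0.2597·84.52)²) = √(56.796782 + 481.795652) = 23.2076 km
C–G: √((-0.1921·111.32)² + (-0.2514·84.52)²) = √(457.299920 + 451.491443) = 30.1462 km
D–E: √((0.1457·111.32)² + (0.1884·84.52)²) = √(263.066471 + 253.560018) = 22.7294 km
D–F: √((0.1403·111.32)² + (-0.1493·84.52)²) = √(243.928046 + 159.235022) = 20.0789 km
D–G: √((0.0159·111.32)² + (-0.1410·84.52)²) = √(3.132858 + 142.022516) = 12.0480 km
E–F: √((-0.0054·111.32)² + (-0.3377·84.52)²) = √(0.361355 + 814.668826) = 28.5487 km
E–G: √((-0.1298·111.32)² + (-0.3294·84.52)²) = √(208.783311 + 775.115045) = 31.3672 km
F–G: √((-0.1244·111.32)² + (0.0083·84.52)²) = √(191.772865 + 0.492125) = 13.8660 km
Closest pair: A–B at 4.6914 km.

A and B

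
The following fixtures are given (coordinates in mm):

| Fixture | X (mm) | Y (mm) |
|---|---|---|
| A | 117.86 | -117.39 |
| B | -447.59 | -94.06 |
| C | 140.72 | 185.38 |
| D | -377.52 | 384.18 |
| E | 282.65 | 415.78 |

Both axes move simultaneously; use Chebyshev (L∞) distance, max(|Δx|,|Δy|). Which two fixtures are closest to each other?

C and E

Pairwise distances:
A–B: 565.45 mm
A–C: 302.77 mm
A–D: 501.57 mm
A–E: 533.17 mm
B–C: 588.31 mm
B–D: 478.24 mm
B–E: 730.24 mm
C–D: 518.24 mm
C–E: 230.40 mm
D–E: 660.17 mm
Closest pair: C–E at 230.40 mm.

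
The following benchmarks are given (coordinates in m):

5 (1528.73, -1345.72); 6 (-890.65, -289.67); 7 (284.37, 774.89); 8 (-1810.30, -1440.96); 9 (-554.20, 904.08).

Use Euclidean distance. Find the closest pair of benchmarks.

7 and 9

Pairwise distances:
5–6: 2639.82 m
5–7: 2458.74 m
5–8: 3340.39 m
5–9: 3065.97 m
6–7: 1585.55 m
6–8: 1473.51 m
6–9: 1240.26 m
7–8: 3049.20 m
7–9: 848.46 m
8–9: 2660.26 m
Closest pair: 7–9 at 848.46 m.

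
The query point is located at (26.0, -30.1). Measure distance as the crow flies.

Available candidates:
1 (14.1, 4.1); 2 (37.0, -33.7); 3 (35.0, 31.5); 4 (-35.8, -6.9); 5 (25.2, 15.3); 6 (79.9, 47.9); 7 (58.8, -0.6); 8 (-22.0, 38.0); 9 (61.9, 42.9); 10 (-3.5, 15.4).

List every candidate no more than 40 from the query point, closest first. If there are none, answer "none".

Distances from (26.0, -30.1):
1: 36.2
2: 11.6
3: 62.3
4: 66.0
5: 45.4
6: 94.8
7: 44.1
8: 83.3
9: 81.3
10: 54.2
Threshold 40: 2 (11.6), 1 (36.2) are within range.

2, 1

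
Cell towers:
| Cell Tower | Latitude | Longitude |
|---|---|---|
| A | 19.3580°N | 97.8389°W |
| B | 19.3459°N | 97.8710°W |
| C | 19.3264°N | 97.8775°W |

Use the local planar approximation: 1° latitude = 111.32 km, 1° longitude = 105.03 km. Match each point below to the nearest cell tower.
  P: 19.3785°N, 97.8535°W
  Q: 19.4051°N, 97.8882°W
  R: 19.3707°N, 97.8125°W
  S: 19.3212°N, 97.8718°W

P at 19.3785°N, 97.8535°W:
  A: 2.7494 km
  B: 4.0679 km
  C: 6.3239 km
  → nearest: A (2.7494 km)
Q at 19.4051°N, 97.8882°W:
  A: 7.3690 km
  B: 6.8333 km
  C: 8.8327 km
  → nearest: B (6.8333 km)
R at 19.3707°N, 97.8125°W:
  A: 3.1124 km
  B: 6.7360 km
  C: 8.4218 km
  → nearest: A (3.1124 km)
S at 19.3212°N, 97.8718°W:
  A: 5.3593 km
  B: 2.7509 km
  C: 0.8328 km
  → nearest: C (0.8328 km)

P→A; Q→B; R→A; S→C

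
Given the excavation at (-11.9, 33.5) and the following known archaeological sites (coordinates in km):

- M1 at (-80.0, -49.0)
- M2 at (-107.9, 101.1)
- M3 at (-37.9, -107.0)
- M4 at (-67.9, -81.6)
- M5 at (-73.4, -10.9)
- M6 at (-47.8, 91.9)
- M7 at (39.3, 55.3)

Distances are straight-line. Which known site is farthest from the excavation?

Distances from (-11.9, 33.5):
M1: √((-68.1)² + (-82.5)²) = √(4637.610 + 6806.250) = 107.0 km
M2: √((-96.0)² + (67.6)²) = √(9216.000 + 4569.760) = 117.4 km
M3: √((-26.0)² + (-140.5)²) = √(676.000 + 19740.250) = 142.9 km
M4: √((-56.0)² + (-115.1)²) = √(3136.000 + 13248.010) = 128.0 km
M5: √((-61.5)² + (-44.4)²) = √(3782.250 + 1971.360) = 75.9 km
M6: √((-35.9)² + (58.4)²) = √(1288.810 + 3410.560) = 68.6 km
M7: √((51.2)² + (21.8)²) = √(2621.440 + 475.240) = 55.6 km
Maximum: M3 at 142.9 km.

M3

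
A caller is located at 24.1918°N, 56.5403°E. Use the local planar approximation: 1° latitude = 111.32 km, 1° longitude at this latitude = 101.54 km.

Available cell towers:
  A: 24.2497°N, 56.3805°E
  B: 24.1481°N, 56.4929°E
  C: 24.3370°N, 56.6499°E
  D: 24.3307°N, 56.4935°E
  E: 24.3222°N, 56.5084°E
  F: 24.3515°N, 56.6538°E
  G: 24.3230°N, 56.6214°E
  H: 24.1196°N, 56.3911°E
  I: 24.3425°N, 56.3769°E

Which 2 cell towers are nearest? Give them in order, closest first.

B, E

Distances from 24.1918°N, 56.5403°E:
A: 17.4594 km
B: 6.8433 km
C: 19.6243 km
D: 16.1761 km
E: 14.8731 km
F: 21.1866 km
G: 16.7668 km
H: 17.1497 km
I: 23.5948 km
Sorted: B (6.8433 km) < E (14.8731 km) < D (16.1761 km) < G (16.7668 km) < …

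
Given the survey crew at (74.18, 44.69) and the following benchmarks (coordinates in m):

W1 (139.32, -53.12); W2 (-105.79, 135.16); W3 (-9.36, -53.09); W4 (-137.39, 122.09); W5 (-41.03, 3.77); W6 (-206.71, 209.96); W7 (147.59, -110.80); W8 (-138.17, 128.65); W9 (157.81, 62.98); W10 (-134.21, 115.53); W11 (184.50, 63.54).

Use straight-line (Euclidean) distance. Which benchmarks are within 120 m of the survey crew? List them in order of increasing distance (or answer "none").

W9, W11, W1

Distances from (74.18, 44.69):
W1: √((65.14)² + (-97.81)²) = √(4243.2196 + 9566.7961) = 117.52 m
W2: √((-179.97)² + (90.47)²) = √(32389.2009 + 8184.8209) = 201.43 m
W3: √((-83.54)² + (-97.78)²) = √(6978.9316 + 9560.9284) = 128.61 m
W4: √((-211.57)² + (77.40)²) = √(44761.8649 + 5990.7600) = 225.28 m
W5: √((-115.21)² + (-40.92)²) = √(13273.3441 + 1674.4464) = 122.26 m
W6: √((-280.89)² + (165.27)²) = √(78899.1921 + 27314.1729) = 325.90 m
W7: √((73.41)² + (-155.49)²) = √(5389.0281 + 24177.1401) = 171.95 m
W8: √((-212.35)² + (83.96)²) = √(45092.5225 + 7049.2816) = 228.35 m
W9: √((83.63)² + (18.29)²) = √(6993.9769 + 334.5241) = 85.61 m
W10: √((-208.39)² + (70.84)²) = √(43426.3921 + 5018.3056) = 220.10 m
W11: √((110.32)² + (18.85)²) = √(12170.5024 + 355.3225) = 111.92 m
Threshold 120 m: W9 (85.61 m), W11 (111.92 m), W1 (117.52 m) are within range.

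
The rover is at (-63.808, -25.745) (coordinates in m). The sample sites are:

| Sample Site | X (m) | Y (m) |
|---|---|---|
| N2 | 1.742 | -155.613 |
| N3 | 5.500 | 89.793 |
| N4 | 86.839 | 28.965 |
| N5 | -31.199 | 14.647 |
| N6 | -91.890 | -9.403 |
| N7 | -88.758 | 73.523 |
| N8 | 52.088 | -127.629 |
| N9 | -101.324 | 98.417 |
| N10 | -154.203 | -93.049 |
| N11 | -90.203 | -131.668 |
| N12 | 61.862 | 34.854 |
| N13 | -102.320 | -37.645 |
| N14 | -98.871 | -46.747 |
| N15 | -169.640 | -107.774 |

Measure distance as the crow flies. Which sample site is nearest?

N6

Distances from (-63.808, -25.745):
N2: 145.473 m
N3: 134.732 m
N4: 160.274 m
N5: 51.912 m
N6: 32.491 m
N7: 102.355 m
N8: 154.312 m
N9: 129.706 m
N10: 112.699 m
N11: 109.162 m
N12: 139.518 m
N13: 40.309 m
N14: 40.872 m
N15: 133.900 m
Minimum: N6 at 32.491 m.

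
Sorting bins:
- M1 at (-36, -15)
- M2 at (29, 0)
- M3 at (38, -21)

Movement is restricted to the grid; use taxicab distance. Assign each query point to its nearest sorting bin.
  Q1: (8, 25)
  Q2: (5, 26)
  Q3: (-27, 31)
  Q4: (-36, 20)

Q1 at (8, 25):
  M1: |-44| + |-40| = 44 + 40 = 84
  M2: |21| + |-25| = 21 + 25 = 46
  M3: |30| + |-46| = 30 + 46 = 76
  → nearest: M2 (46)
Q2 at (5, 26):
  M1: |-41| + |-41| = 41 + 41 = 82
  M2: |24| + |-26| = 24 + 26 = 50
  M3: |33| + |-47| = 33 + 47 = 80
  → nearest: M2 (50)
Q3 at (-27, 31):
  M1: |-9| + |-46| = 9 + 46 = 55
  M2: |56| + |-31| = 56 + 31 = 87
  M3: |65| + |-52| = 65 + 52 = 117
  → nearest: M1 (55)
Q4 at (-36, 20):
  M1: |0| + |-35| = 0 + 35 = 35
  M2: |65| + |-20| = 65 + 20 = 85
  M3: |74| + |-41| = 74 + 41 = 115
  → nearest: M1 (35)

Q1→M2; Q2→M2; Q3→M1; Q4→M1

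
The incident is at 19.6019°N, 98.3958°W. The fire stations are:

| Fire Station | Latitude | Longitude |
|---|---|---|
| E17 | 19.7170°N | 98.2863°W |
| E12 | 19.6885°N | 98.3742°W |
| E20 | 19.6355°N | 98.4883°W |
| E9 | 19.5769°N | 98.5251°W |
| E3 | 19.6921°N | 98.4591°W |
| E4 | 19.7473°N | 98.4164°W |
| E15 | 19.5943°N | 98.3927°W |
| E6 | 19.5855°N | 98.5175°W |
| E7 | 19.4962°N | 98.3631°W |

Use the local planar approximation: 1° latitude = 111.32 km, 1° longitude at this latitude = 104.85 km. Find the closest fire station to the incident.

Distances from 19.6019°N, 98.3958°W:
E17: √((0.1151·111.32)² + (0.1095·104.85)²) = √(164.171226 + 131.815083) = 17.2043 km
E12: √((0.0866·111.32)² + (0.0216·104.85)²) = √(92.935615 + 5.129138) = 9.9028 km
E20: √((0.0336·111.32)² + (-0.0925·104.85)²) = √(13.990233 + 94.063327) = 10.3949 km
E9: √((-0.0250·111.32)² + (-0.1293·104.85)²) = √(7.745089 + 183.795096) = 13.8398 km
E3: √((0.0902·111.32)² + (-0.0633·104.85)²) = √(100.822966 + 44.049835) = 12.0363 km
E4: √((0.1454·111.32)² + (-0.0206·104.85)²) = √(261.984265 + 4.665211) = 16.3294 km
E15: √((-0.0076·111.32)² + (0.0031·104.85)²) = √(0.715770 + 0.105648) = 0.9063 km
E6: √((-0.0164·111.32)² + (-0.1217·104.85)²) = √(3.332991 + 162.823852) = 12.8902 km
E7: √((-0.1057·111.32)² + (0.0327·104.85)²) = √(138.451087 + 11.755264) = 12.2559 km
Minimum: E15 at 0.9063 km.

E15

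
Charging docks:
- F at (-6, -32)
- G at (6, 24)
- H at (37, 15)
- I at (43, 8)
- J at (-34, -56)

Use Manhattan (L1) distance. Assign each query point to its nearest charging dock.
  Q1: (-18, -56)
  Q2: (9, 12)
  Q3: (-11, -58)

Q1 at (-18, -56):
  F: 36
  G: 104
  H: 126
  I: 125
  J: 16
  → nearest: J (16)
Q2 at (9, 12):
  F: 59
  G: 15
  H: 31
  I: 38
  J: 111
  → nearest: G (15)
Q3 at (-11, -58):
  F: 31
  G: 99
  H: 121
  I: 120
  J: 25
  → nearest: J (25)

Q1→J; Q2→G; Q3→J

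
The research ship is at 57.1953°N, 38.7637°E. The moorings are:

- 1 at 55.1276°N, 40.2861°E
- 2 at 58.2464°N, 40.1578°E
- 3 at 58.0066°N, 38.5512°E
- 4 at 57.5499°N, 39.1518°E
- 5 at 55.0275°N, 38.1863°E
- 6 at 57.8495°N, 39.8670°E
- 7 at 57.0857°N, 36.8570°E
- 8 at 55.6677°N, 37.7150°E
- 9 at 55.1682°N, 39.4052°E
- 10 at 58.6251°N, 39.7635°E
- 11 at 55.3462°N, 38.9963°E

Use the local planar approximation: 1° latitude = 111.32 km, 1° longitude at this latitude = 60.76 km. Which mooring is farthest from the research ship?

1

Distances from 57.1953°N, 38.7637°E:
1: 248.0677 km
2: 144.4507 km
3: 91.2322 km
4: 45.9811 km
5: 243.8563 km
6: 98.9821 km
7: 116.4918 km
8: 181.5983 km
9: 228.9983 km
10: 170.3640 km
11: 206.3264 km
Maximum: 1 at 248.0677 km.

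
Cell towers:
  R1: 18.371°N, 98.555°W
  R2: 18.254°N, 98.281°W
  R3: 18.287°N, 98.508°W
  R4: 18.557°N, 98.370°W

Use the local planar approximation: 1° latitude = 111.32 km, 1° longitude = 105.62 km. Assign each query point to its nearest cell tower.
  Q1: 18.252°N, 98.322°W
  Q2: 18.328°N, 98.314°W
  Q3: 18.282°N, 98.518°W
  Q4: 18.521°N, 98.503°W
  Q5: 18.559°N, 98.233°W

Q1→R2; Q2→R2; Q3→R3; Q4→R4; Q5→R4

Q1 at 18.252°N, 98.322°W:
  R1: 27.948357 km
  R2: 4.336140 km
  R3: 20.027955 km
  R4: 34.329019 km
  → nearest: R2 (4.336140 km)
Q2 at 18.328°N, 98.314°W:
  R1: 25.900590 km
  R2: 8.944708 km
  R3: 20.992445 km
  R4: 26.169453 km
  → nearest: R2 (8.944708 km)
Q3 at 18.282°N, 98.518°W:
  R1: 10.650359 km
  R2: 25.225254 km
  R3: 1.193885 km
  R4: 34.373066 km
  → nearest: R3 (1.193885 km)
Q4 at 18.521°N, 98.503°W:
  R1: 17.578052 km
  R2: 37.857830 km
  R3: 26.054233 km
  R4: 14.607921 km
  → nearest: R4 (14.607921 km)
Q5 at 18.559°N, 98.233°W:
  R1: 39.932988 km
  R2: 34.329019 km
  R3: 41.957852 km
  R4: 14.471653 km
  → nearest: R4 (14.471653 km)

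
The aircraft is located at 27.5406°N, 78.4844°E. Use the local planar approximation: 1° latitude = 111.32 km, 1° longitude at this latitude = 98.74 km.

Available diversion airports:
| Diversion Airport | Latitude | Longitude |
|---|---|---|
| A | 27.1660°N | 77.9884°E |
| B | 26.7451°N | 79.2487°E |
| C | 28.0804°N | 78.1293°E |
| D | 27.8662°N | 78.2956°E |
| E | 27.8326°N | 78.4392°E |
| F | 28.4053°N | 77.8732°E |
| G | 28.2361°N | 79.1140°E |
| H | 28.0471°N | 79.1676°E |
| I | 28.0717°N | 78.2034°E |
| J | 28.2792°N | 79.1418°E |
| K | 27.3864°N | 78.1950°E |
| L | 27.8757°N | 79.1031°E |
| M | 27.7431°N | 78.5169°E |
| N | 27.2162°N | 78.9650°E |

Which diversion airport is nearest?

Distances from 27.5406°N, 78.4844°E:
A: 64.3233 km
B: 116.3497 km
C: 69.5720 km
D: 40.7589 km
E: 32.8104 km
F: 113.6125 km
G: 99.2926 km
H: 87.9196 km
I: 65.3089 km
J: 104.7560 km
K: 33.3348 km
L: 71.5792 km
M: 22.7696 km
N: 59.6323 km
Minimum: M at 22.7696 km.

M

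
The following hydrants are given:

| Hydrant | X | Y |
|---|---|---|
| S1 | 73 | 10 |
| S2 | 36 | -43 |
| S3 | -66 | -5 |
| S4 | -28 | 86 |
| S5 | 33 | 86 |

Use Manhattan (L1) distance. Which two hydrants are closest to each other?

Pairwise distances:
S1–S2: 90
S1–S3: 154
S1–S4: 177
S1–S5: 116
S2–S3: 140
S2–S4: 193
S2–S5: 132
S3–S4: 129
S3–S5: 190
S4–S5: 61
Closest pair: S4–S5 at 61.

S4 and S5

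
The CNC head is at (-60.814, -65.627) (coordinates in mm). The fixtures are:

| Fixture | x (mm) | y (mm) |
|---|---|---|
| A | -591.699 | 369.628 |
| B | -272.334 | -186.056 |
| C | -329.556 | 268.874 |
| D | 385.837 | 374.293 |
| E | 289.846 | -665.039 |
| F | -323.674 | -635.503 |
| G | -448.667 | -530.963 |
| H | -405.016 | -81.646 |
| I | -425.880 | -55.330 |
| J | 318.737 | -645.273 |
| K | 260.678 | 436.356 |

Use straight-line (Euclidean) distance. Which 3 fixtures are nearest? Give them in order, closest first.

B, H, I

Distances from (-60.814, -65.627):
A: 686.503 mm
B: 243.401 mm
C: 429.084 mm
D: 626.918 mm
E: 694.447 mm
F: 627.578 mm
G: 605.778 mm
H: 344.575 mm
I: 365.211 mm
J: 692.855 mm
K: 596.107 mm
Sorted: B (243.401 mm) < H (344.575 mm) < I (365.211 mm) < C (429.084 mm) < K (596.107 mm) < …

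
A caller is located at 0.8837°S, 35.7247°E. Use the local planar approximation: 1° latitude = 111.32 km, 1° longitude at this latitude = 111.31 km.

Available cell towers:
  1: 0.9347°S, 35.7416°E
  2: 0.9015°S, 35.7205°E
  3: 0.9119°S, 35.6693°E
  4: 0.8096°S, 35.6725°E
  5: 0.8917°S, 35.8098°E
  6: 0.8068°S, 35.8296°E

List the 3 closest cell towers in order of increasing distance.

Distances from 0.8837°S, 35.7247°E:
1: √((-0.0510·111.32)² + (0.0169·111.31)²) = √(32.231962 + 3.538684) = 5.9809 km
2: √((-0.0178·111.32)² + (-0.0042·111.31)²) = √(3.926326 + 0.218558) = 2.0359 km
3: √((-0.0282·111.32)² + (-0.0554·111.31)²) = √(9.854727 + 38.026635) = 6.9196 km
4: √((0.0741·111.32)² + (-0.0522·111.31)²) = √(68.042899 + 33.760539) = 10.0898 km
5: √((-0.0080·111.32)² + (0.0851·111.31)²) = √(0.793097 + 89.727896) = 9.5143 km
6: √((0.0769·111.32)² + (0.1049·111.31)²) = √(73.282297 + 136.338761) = 14.4783 km
Sorted: 2 (2.0359 km) < 1 (5.9809 km) < 3 (6.9196 km) < 5 (9.5143 km) < 4 (10.0898 km) < …

2, 1, 3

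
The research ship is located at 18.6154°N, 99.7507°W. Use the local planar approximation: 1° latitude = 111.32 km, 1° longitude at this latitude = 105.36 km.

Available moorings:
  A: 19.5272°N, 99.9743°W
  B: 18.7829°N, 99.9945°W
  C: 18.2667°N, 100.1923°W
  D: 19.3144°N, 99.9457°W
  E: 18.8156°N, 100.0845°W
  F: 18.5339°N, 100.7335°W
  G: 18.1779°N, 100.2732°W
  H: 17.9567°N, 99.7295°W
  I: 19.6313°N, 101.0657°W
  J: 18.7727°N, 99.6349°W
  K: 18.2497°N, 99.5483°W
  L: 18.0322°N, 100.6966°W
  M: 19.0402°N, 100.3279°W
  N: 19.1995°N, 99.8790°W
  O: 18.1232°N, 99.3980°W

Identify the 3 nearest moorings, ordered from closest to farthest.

Distances from 18.6154°N, 99.7507°W:
A: √((0.9118·111.32)² + (-0.2236·105.36)²) = √(10302.569930 + 555.002734) = 104.1997 km
B: √((0.1675·111.32)² + (-0.2438·105.36)²) = √(347.677045 + 659.810050) = 31.7409 km
C: √((-0.3487·111.32)² + (-0.4416·105.36)²) = √(1506.781537 + 2164.759496) = 60.5932 km
D: √((0.6990·111.32)² + (-0.1950·105.36)²) = √(6054.813169 + 422.105243) = 80.4793 km
E: √((0.2002·111.32)² + (-0.3338·105.36)²) = √(496.677563 + 1236.870378) = 41.6359 km
F: √((-0.0815·111.32)² + (-0.9828·105.36)²) = √(82.311708 + 10722.148542) = 103.9445 km
G: √((-0.4375·111.32)² + (-0.5225·105.36)²) = √(2371.933506 + 3030.568560) = 73.5017 km
H: √((-0.6587·111.32)² + (0.0212·105.36)²) = √(5376.773256 + 4.989112) = 73.3605 km
I: √((1.0159·111.32)² + (-1.3150·105.36)²) = √(12789.345386 + 19195.659143) = 178.8435 km
J: √((0.1573·111.32)² + (0.1158·105.36)²) = √(306.622373 + 148.856788) = 21.3420 km
K: √((-0.3657·111.32)² + (0.2024·105.36)²) = √(1657.281628 + 454.749825) = 45.9568 km
L: √((-0.5832·111.32)² + (-0.9459·105.36)²) = √(4214.843231 + 9932.120384) = 118.9410 km
M: √((0.4248·111.32)² + (-0.5772·105.36)²) = √(2236.224552 + 3698.317297) = 77.0360 km
N: √((0.5841·111.32)² + (-0.1283·105.36)²) = √(4227.862045 + 182.727889) = 66.4123 km
O: √((-0.4922·111.32)² + (0.3527·105.36)²) = √(3002.130827 + 1380.900679) = 66.2045 km
Sorted: J (21.3420 km) < B (31.7409 km) < E (41.6359 km) < K (45.9568 km) < C (60.5932 km) < …

J, B, E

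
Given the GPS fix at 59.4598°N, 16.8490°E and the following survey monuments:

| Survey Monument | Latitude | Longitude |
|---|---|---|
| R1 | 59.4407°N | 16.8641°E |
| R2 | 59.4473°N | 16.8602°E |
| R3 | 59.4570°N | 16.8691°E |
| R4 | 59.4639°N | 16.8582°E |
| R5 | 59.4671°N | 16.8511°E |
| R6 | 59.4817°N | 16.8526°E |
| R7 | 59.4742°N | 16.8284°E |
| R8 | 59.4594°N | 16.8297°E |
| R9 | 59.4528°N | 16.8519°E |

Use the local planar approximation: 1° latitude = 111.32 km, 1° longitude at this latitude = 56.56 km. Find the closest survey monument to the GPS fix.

R4

Distances from 59.4598°N, 16.8490°E:
R1: √((-0.0191·111.32)² + (0.0151·56.56)²) = √(4.520777 + 0.729412) = 2.2913 km
R2: √((-0.0125·111.32)² + (0.0112·56.56)²) = √(1.936272 + 0.401287) = 1.5289 km
R3: √((-0.0028·111.32)² + (0.0201·56.56)²) = √(0.097154 + 1.292442) = 1.1788 km
R4: √((0.0041·111.32)² + (0.0092·56.56)²) = √(0.208312 + 0.270766) = 0.6922 km
R5: √((0.0073·111.32)² + (0.0021·56.56)²) = √(0.660377 + 0.014108) = 0.8213 km
R6: √((0.0219·111.32)² + (0.0036·56.56)²) = √(5.943395 + 0.041459) = 2.4464 km
R7: √((0.0144·111.32)² + (-0.0206·56.56)²) = √(2.569635 + 1.357542) = 1.9817 km
R8: √((-0.0004·111.32)² + (-0.0193·56.56)²) = √(0.001983 + 1.191608) = 1.0925 km
R9: √((-0.0070·111.32)² + (0.0029·56.56)²) = √(0.607215 + 0.026904) = 0.7963 km
Minimum: R4 at 0.6922 km.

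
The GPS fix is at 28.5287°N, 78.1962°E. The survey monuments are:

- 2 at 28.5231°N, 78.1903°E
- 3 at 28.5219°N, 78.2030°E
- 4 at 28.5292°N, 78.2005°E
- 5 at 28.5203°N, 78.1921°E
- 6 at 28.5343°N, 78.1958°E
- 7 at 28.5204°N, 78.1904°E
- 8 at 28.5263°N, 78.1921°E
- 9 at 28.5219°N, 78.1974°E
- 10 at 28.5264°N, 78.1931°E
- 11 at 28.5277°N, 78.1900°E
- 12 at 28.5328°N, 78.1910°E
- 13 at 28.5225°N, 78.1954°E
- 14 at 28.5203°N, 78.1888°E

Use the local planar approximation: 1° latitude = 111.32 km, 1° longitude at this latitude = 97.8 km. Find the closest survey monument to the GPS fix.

Distances from 28.5287°N, 78.1962°E:
2: √((-0.0056·111.32)² + (-0.0059·97.8)²) = √(0.388618 + 0.332952) = 0.8495 km
3: √((-0.0068·111.32)² + (0.0068·97.8)²) = √(0.573013 + 0.442278) = 1.0076 km
4: √((0.0005·111.32)² + (0.0043·97.8)²) = √(0.003098 + 0.176854) = 0.4242 km
5: √((-0.0084·111.32)² + (-0.0041·97.8)²) = √(0.874390 + 0.160785) = 1.0174 km
6: √((0.0056·111.32)² + (-0.0004·97.8)²) = √(0.388618 + 0.001530) = 0.6246 km
7: √((-0.0083·111.32)² + (-0.0058·97.8)²) = √(0.853695 + 0.321761) = 1.0842 km
8: √((-0.0024·111.32)² + (-0.0041·97.8)²) = √(0.071379 + 0.160785) = 0.4818 km
9: √((-0.0068·111.32)² + (0.0012·97.8)²) = √(0.573013 + 0.013773) = 0.7660 km
10: √((-0.0023·111.32)² + (-0.0031·97.8)²) = √(0.065554 + 0.091918) = 0.3968 km
11: √((-0.0010·111.32)² + (-0.0062·97.8)²) = √(0.012392 + 0.367672) = 0.6165 km
12: √((0.0041·111.32)² + (-0.0052·97.8)²) = √(0.208312 + 0.258633) = 0.6833 km
13: √((-0.0062·111.32)² + (-0.0008·97.8)²) = √(0.476354 + 0.006121) = 0.6946 km
14: √((-0.0084·111.32)² + (-0.0074·97.8)²) = √(0.874390 + 0.523771) = 1.1824 km
Minimum: 10 at 0.3968 km.

10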